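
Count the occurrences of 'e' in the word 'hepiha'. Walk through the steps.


Letter 'e' in 'hepiha': found at position(s) 2 = 1 occurrence(s).

1


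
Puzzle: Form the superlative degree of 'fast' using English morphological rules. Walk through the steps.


Apply superlative formation (add -est): 'fast' -> 'fastest'.

fastest


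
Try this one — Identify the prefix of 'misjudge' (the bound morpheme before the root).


The word 'misjudge' = 'mis' (prefix) + 'judge' (root). The prefix is 'mis'.

mis


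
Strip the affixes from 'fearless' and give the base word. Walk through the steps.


Remove suffix '-less' from 'fearless' to get root 'fear'.

fear


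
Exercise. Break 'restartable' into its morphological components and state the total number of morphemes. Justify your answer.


Step 1: Identify prefix: 're' (meaning: again)
Step 2: Identify root: 'start'
Step 3: Identify suffix(es): 'able'
Decomposition: re- (prefix: again) + start (root) + -able (suffix: capable of)
Total morphemes: 3

3 morphemes (re- (prefix: again) + start (root) + -able (suffix: capable of))


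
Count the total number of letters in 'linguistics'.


Spell out 'linguistics' and number each letter: l(1), i(2), n(3), g(4), u(5), i(6), s(7), t(8), i(9), c(10), s(11). Total: 11 letters.

11


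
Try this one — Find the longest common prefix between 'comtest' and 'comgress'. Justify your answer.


Compare from the start: 3 characters match: 'com'. Mismatch at position 4: 't' vs 'g'.

com


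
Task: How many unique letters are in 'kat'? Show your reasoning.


Unique letters in 'kat': {a, k, t} = 3 distinct letters.

3


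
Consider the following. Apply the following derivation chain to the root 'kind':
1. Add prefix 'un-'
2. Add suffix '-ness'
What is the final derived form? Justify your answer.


Step 1: Add prefix 'un-' to 'kind' = 'unkind'
Step 2: Add suffix '-ness' to 'unkind' = 'unkindness'

unkindness


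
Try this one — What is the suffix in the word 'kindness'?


The word 'kindness' = 'kind' (root) + '-ness' (suffix). The suffix is '-ness'.

ness


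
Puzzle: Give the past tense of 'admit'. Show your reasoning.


Apply rule: Double final consonant and add -ed. 'admit' becomes 'admitted'.

admitted


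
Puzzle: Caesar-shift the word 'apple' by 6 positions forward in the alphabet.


Shift each letter by 6: a -> g, p -> v, p -> v, l -> r, e -> k. Result: 'gvvrk'.

gvvrk


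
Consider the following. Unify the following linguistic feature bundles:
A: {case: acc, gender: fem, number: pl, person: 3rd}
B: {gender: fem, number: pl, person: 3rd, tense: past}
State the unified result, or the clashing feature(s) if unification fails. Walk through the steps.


Compare features:
case: A=acc vs B=_ -> unified: acc
gender: A=fem vs B=fem -> unified: fem
number: A=pl vs B=pl -> unified: pl
person: A=3rd vs B=3rd -> unified: 3rd
tense: A=_ vs B=past -> unified: past
No clashes found.

Unified: {case: acc, gender: fem, number: pl, person: 3rd, tense: past}


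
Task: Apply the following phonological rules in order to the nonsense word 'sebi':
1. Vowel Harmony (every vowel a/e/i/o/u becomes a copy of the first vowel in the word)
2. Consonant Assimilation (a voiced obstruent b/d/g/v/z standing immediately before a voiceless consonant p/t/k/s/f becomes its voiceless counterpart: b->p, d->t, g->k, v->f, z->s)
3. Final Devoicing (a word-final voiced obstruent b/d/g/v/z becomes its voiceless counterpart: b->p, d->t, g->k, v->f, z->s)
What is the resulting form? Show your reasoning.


Starting form: 'sebi'
Rule 1: Vowel Harmony: all vowels become 'e' (matching first vowel). 'sebi' -> 'sebe'
Rule 2: Consonant Assimilation: no voiced obstruent (b/d/g/v/z) stands immediately before a voiceless consonant (p/t/k/s/f). No change.
Rule 3: Final Devoicing: the word ends in the vowel 'e', not a consonant. No change.
Final form: 'sebe'

sebe


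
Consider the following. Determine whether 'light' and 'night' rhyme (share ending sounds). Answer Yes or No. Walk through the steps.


Rime (stressed vowel + following sounds) of 'light': -ight = /aɪt/
Rime of 'night': -ight = /aɪt/
/aɪt/ and /aɪt/ are the same ending sound, so the words rhyme.

Yes


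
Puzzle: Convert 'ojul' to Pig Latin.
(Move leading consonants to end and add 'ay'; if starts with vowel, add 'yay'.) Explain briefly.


'ojul' starts with a vowel, so add 'yay': 'ojulyay'.

ojulyay


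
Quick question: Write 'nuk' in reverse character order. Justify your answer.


Reverse 'nuk' character by character: 'kun'.

kun


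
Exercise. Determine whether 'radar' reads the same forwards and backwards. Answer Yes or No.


Forward: 'radar'
Reversed: 'radar'
They are identical.

Yes


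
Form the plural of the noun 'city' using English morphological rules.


Apply rule: Change -y to -ies (consonant + y). 'city' becomes 'cities'.

cities


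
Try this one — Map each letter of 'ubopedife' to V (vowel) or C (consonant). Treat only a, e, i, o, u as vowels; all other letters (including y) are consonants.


Letter mapping: u = V, b = C, o = V, p = C, e = V, d = C, i = V, f = C, e = V.

VCVCVCVCV


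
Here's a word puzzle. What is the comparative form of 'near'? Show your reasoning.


Apply comparative formation (add -er): 'near' -> 'nearer'.

nearer


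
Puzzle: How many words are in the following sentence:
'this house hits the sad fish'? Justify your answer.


Split into words: this | house | hits | the | sad | fish = 6 words.

6


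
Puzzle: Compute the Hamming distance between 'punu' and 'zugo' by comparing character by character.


Alignment:
Position 1: 'p' vs 'z' = DIFFER
Position 2: 'u' vs 'u' = match
Position 3: 'n' vs 'g' = DIFFER
Position 4: 'u' vs 'o' = DIFFER
Total differences: 3

3


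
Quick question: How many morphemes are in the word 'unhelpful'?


Decomposition: un- (prefix) + help (root) + -ful (suffix) = 3 morpheme(s)

3 morphemes


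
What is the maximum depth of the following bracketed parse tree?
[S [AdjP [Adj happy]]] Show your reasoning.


Count bracket nesting levels:
'[' at pos 0: depth = 1
'[' at pos 3: depth = 2
'[' at pos 9: depth = 3
Maximum depth reached: 3

3


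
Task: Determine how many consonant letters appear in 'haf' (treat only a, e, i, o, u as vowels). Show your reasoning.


Consonants in 'haf': h, f = 2 consonants.

2


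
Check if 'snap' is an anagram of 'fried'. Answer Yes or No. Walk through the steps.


Sorted letters of 'snap': 'anps'
Sorted letters of 'fried': 'defir'
They do not match.

No


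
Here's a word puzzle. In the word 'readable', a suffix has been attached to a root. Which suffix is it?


The word 'readable' = 'read' (root) + '-able' (suffix). The suffix is '-able'.

able


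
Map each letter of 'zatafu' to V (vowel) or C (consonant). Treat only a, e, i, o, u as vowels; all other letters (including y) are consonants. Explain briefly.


Letter mapping: z = C, a = V, t = C, a = V, f = C, u = V.

CVCVCV


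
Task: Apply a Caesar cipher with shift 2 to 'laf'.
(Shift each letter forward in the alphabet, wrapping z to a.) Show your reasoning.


Shift each letter by 2: l -> n, a -> c, f -> h. Result: 'nch'.

nch


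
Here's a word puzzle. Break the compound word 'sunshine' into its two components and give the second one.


Split 'sunshine' into 'sun' + 'shine'. The second part is 'shine'.

shine


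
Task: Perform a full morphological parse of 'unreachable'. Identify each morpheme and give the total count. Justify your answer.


Step 1: Identify prefix: 'un' (meaning: not/reverse)
Step 2: Identify root: 'reach'
Step 3: Identify suffix(es): 'able'
Decomposition: un- (prefix: not/reverse) + reach (root) + -able (suffix: capable of)
Total morphemes: 3

3 morphemes (un- (prefix: not/reverse) + reach (root) + -able (suffix: capable of))


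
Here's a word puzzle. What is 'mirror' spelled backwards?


Reverse 'mirror' character by character: 'rorrim'.

rorrim


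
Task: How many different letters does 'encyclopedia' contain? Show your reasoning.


Unique letters in 'encyclopedia': {a, c, d, e, i, l, n, o, p, y} = 10 distinct letters.

10


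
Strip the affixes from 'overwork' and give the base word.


Remove prefix 'over' from 'overwork' to get root 'work'.

work


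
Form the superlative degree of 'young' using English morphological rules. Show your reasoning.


Apply superlative formation (add -est): 'young' -> 'youngest'.

youngest


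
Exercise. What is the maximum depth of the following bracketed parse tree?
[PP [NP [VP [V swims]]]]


Count bracket nesting levels:
'[' at pos 0: depth = 1
'[' at pos 4: depth = 2
'[' at pos 8: depth = 3
'[' at pos 12: depth = 4
Maximum depth reached: 4

4


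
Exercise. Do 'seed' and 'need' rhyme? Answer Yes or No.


Rime (stressed vowel + following sounds) of 'seed': -eed = /iːd/
Rime of 'need': -eed = /iːd/
/iːd/ and /iːd/ are the same ending sound, so the words rhyme.

Yes


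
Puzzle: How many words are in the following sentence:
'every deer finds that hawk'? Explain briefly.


Split into words: every | deer | finds | that | hawk = 5 words.

5


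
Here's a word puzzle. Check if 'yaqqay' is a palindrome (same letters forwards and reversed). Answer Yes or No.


Forward: 'yaqqay'
Reversed: 'yaqqay'
They are identical.

Yes


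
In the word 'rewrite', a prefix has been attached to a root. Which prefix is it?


The word 'rewrite' = 're' (prefix) + 'write' (root). The prefix is 're'.

re


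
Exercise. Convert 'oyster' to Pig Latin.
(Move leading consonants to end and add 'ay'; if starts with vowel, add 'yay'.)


'oyster' starts with a vowel, so add 'yay': 'oysteryay'.

oysteryay


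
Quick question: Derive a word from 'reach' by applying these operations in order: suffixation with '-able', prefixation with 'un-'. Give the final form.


Step 1: Add suffix '-able' to 'reach' = 'reachable'
Step 2: Add prefix 'un-' to 'reachable' = 'unreachable'

unreachable


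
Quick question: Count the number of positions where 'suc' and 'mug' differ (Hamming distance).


Alignment:
Position 1: 's' vs 'm' = DIFFER
Position 2: 'u' vs 'u' = match
Position 3: 'c' vs 'g' = DIFFER
Total differences: 2

2


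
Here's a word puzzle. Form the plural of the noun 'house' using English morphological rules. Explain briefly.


Apply rule: Add -s. 'house' becomes 'houses'.

houses


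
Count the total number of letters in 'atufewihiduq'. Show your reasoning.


Spell out 'atufewihiduq' and number each letter: a(1), t(2), u(3), f(4), e(5), w(6), i(7), h(8), i(9), d(10), u(11), q(12). Total: 12 letters.

12


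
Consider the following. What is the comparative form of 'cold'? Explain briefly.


Apply comparative formation (add -er): 'cold' -> 'colder'.

colder


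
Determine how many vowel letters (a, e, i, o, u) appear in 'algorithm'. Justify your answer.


Vowels in 'algorithm': a, o, i = 3 vowels.

3


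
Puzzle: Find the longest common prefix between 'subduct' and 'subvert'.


Compare from the start: 3 characters match: 'sub'. Mismatch at position 4: 'd' vs 'v'.

sub


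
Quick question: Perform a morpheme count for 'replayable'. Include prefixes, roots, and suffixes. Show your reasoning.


Decomposition: re- (prefix) + play (root) + -able (suffix) = 3 morpheme(s)

3 morphemes


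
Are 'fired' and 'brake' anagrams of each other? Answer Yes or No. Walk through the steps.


Sorted letters of 'fired': 'defir'
Sorted letters of 'brake': 'abekr'
They do not match.

No


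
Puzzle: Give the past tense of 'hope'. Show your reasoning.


Apply rule: Add -d (word ends in -e). 'hope' becomes 'hoped'.

hoped


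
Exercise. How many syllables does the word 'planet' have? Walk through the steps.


Break 'planet' into syllables: plan-et -> plan | et = 2 syllables

2 syllables


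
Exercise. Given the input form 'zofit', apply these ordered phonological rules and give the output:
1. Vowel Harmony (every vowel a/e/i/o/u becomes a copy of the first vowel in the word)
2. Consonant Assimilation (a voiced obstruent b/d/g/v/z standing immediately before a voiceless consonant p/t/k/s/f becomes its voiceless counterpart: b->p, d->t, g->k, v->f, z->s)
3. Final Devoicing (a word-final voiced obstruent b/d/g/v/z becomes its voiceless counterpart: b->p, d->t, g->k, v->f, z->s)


Starting form: 'zofit'
Rule 1: Vowel Harmony: all vowels become 'o' (matching first vowel). 'zofit' -> 'zofot'
Rule 2: Consonant Assimilation: no voiced obstruent (b/d/g/v/z) stands immediately before a voiceless consonant (p/t/k/s/f). No change.
Rule 3: Final Devoicing: final consonant 't' is not one of the voiced obstruents b/d/g/v/z. No change.
Final form: 'zofot'

zofot


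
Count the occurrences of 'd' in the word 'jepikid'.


Letter 'd' in 'jepikid': found at position(s) 7 = 1 occurrence(s).

1


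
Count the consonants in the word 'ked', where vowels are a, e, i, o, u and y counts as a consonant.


Consonants in 'ked': k, d = 2 consonants.

2


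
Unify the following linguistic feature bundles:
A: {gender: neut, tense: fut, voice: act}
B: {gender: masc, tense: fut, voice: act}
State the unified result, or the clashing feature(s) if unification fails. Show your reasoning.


Compare features:
gender: A=neut vs B=masc -> CLASH
tense: A=fut vs B=fut -> unified: fut
voice: A=act vs B=act -> unified: act
Clash detected on feature 'gender' (neut vs masc); unification fails.

CLASH on 'gender' (neut vs masc)


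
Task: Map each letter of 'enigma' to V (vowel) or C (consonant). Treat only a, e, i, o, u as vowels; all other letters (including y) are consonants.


Letter mapping: e = V, n = C, i = V, g = C, m = C, a = V.

VCVCCV


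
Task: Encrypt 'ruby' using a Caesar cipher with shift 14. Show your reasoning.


Shift each letter by 14: r -> f, u -> i, b -> p, y -> m. Result: 'fipm'.

fipm


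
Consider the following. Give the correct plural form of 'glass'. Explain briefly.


Apply rule: Add -es (sibilant/fricative ending). 'glass' becomes 'glasses'.

glasses


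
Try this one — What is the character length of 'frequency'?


Spell out 'frequency' and number each letter: f(1), r(2), e(3), q(4), u(5), e(6), n(7), c(8), y(9). Total: 9 letters.

9


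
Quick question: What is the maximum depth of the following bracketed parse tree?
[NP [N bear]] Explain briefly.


Count bracket nesting levels:
'[' at pos 0: depth = 1
'[' at pos 4: depth = 2
Maximum depth reached: 2

2


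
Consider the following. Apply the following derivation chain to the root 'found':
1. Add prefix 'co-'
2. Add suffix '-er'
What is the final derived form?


Step 1: Add prefix 'co-' to 'found' = 'cofound'
Step 2: Add suffix '-er' to 'cofound' = 'cofounder'

cofounder


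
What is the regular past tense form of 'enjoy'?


Apply rule: Add -ed. 'enjoy' becomes 'enjoyed'.

enjoyed


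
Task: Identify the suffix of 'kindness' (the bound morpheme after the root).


The word 'kindness' = 'kind' (root) + '-ness' (suffix). The suffix is '-ness'.

ness


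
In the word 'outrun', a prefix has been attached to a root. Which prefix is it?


The word 'outrun' = 'out' (prefix) + 'run' (root). The prefix is 'out'.

out


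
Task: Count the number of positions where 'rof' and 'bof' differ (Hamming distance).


Alignment:
Position 1: 'r' vs 'b' = DIFFER
Position 2: 'o' vs 'o' = match
Position 3: 'f' vs 'f' = match
Total differences: 1

1


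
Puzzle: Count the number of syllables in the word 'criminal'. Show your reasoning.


Break 'criminal' into syllables: crim-i-nal -> crim | i | nal = 3 syllables

3 syllables


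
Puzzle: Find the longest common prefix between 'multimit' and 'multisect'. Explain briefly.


Compare from the start: 5 characters match: 'multi'. Mismatch at position 6: 'm' vs 's'.

multi


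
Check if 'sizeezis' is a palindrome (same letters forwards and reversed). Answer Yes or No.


Forward: 'sizeezis'
Reversed: 'sizeezis'
They are identical.

Yes


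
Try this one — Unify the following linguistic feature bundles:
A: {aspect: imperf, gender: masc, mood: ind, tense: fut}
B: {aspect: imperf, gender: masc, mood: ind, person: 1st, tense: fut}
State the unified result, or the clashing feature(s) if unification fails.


Compare features:
aspect: A=imperf vs B=imperf -> unified: imperf
gender: A=masc vs B=masc -> unified: masc
mood: A=ind vs B=ind -> unified: ind
person: A=_ vs B=1st -> unified: 1st
tense: A=fut vs B=fut -> unified: fut
No clashes found.

Unified: {aspect: imperf, gender: masc, mood: ind, person: 1st, tense: fut}


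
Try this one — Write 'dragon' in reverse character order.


Reverse 'dragon' character by character: 'nogard'.

nogard


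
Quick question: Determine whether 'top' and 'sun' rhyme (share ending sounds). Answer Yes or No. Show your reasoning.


Rime (stressed vowel + following sounds) of 'top': -op = /ɒp/
Rime of 'sun': -un = /ʌn/
/ɒp/ and /ʌn/ are different ending sounds, so the words do not rhyme.

No


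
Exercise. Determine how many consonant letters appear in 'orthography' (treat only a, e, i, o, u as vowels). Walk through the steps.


Consonants in 'orthography': r, t, h, g, r, p, h, y = 8 consonants.

8


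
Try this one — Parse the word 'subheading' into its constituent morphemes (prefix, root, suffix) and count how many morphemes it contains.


Step 1: Identify prefix: 'sub' (meaning: below)
Step 2: Identify root: 'head'
Step 3: Identify suffix(es): 'ing'
Decomposition: sub- (prefix: below) + head (root) + -ing (suffix: ongoing/result)
Total morphemes: 3

3 morphemes (sub- (prefix: below) + head (root) + -ing (suffix: ongoing/result))


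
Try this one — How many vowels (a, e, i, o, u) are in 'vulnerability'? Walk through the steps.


Vowels in 'vulnerability': u, e, a, i, i = 5 vowels.

5


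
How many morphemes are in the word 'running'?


Decomposition: run (root) + -ing (suffix) = 2 morpheme(s)

2 morphemes


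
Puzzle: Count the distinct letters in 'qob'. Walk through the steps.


Unique letters in 'qob': {b, o, q} = 3 distinct letters.

3


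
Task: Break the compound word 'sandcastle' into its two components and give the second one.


Split 'sandcastle' into 'sand' + 'castle'. The second part is 'castle'.

castle


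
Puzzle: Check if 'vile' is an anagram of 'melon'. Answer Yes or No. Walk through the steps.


Sorted letters of 'vile': 'eilv'
Sorted letters of 'melon': 'elmno'
They do not match.

No


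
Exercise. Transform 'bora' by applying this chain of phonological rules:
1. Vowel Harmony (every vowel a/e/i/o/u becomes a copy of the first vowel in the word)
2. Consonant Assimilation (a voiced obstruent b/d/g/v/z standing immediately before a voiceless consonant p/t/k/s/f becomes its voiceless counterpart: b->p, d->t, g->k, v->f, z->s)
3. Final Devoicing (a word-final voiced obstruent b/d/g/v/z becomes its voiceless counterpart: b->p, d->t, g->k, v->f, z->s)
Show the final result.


Starting form: 'bora'
Rule 1: Vowel Harmony: all vowels become 'o' (matching first vowel). 'bora' -> 'boro'
Rule 2: Consonant Assimilation: no voiced obstruent (b/d/g/v/z) stands immediately before a voiceless consonant (p/t/k/s/f). No change.
Rule 3: Final Devoicing: the word ends in the vowel 'o', not a consonant. No change.
Final form: 'boro'

boro


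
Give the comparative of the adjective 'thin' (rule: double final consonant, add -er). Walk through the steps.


Apply comparative formation (double final consonant, add -er): 'thin' -> 'thinner'.

thinner


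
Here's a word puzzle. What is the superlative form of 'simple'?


Apply superlative formation (ends in e: add -st): 'simple' -> 'simplest'.

simplest


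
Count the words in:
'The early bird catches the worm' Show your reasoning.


Split into words: The | early | bird | catches | the | worm = 6 words.

6


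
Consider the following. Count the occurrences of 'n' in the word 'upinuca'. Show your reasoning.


Letter 'n' in 'upinuca': found at position(s) 4 = 1 occurrence(s).

1


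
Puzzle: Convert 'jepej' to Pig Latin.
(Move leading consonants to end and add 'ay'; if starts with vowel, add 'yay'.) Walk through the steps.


'jepej': move consonant cluster 'j' to end and add 'ay': 'epejjay'.

epejjay


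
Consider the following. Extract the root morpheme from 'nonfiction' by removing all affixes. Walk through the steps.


Remove prefix 'non' from 'nonfiction' to get root 'fiction'.

fiction


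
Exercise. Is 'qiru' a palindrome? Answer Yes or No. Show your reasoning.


Forward: 'qiru'
Reversed: 'uriq'
They differ.

No


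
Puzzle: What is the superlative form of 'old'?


Apply superlative formation (add -est): 'old' -> 'oldest'.

oldest


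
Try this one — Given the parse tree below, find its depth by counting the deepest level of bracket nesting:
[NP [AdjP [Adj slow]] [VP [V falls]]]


Count bracket nesting levels:
'[' at pos 0: depth = 1
'[' at pos 4: depth = 2
'[' at pos 10: depth = 3
'[' at pos 22: depth = 2
'[' at pos 26: depth = 3
Maximum depth reached: 3

3


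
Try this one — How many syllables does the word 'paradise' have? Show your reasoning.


Break 'paradise' into syllables: par-a-dise -> par | a | dise = 3 syllables

3 syllables


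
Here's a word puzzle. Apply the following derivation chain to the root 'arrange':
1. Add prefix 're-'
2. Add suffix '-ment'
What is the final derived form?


Step 1: Add prefix 're-' to 'arrange' = 'rearrange'
Step 2: Add suffix '-ment' to 'rearrange' = 'rearrangement'

rearrangement


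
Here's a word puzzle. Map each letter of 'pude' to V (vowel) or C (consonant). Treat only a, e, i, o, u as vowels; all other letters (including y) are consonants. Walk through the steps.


Letter mapping: p = C, u = V, d = C, e = V.

CVCV


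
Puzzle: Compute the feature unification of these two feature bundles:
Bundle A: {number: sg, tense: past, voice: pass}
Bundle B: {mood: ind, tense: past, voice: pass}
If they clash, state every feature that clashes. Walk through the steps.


Compare features:
mood: A=_ vs B=ind -> unified: ind
number: A=sg vs B=_ -> unified: sg
tense: A=past vs B=past -> unified: past
voice: A=pass vs B=pass -> unified: pass
No clashes found.

Unified: {mood: ind, number: sg, tense: past, voice: pass}


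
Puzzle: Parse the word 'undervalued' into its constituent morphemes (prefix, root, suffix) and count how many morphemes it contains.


Step 1: Identify prefix: 'under' (meaning: beneath/insufficient)
Step 2: Identify root: 'value'
Step 3: Identify suffix(es): 'ed'
Decomposition: under- (prefix: beneath/insufficient) + value (root) + -ed (suffix: past)
Total morphemes: 3

3 morphemes (under- (prefix: beneath/insufficient) + value (root) + -ed (suffix: past))


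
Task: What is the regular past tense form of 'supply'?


Apply rule: Change -y to -ied. 'supply' becomes 'supplied'.

supplied


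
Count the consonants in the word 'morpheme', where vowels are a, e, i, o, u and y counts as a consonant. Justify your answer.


Consonants in 'morpheme': m, r, p, h, m = 5 consonants.

5


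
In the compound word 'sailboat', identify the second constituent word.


Split 'sailboat' into 'sail' + 'boat'. The second part is 'boat'.

boat


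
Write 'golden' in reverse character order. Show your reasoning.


Reverse 'golden' character by character: 'nedlog'.

nedlog


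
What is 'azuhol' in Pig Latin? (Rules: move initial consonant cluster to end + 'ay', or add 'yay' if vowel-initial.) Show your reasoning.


'azuhol' starts with a vowel, so add 'yay': 'azuholyay'.

azuholyay


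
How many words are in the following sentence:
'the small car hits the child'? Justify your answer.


Split into words: the | small | car | hits | the | child = 6 words.

6


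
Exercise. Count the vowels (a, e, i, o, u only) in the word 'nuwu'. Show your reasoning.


Vowels in 'nuwu': u, u = 2 vowels.

2


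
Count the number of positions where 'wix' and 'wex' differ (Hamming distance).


Alignment:
Position 1: 'w' vs 'w' = match
Position 2: 'i' vs 'e' = DIFFER
Position 3: 'x' vs 'x' = match
Total differences: 1

1


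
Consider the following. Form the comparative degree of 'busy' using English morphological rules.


Apply comparative formation (consonant + y: change y to i, add -er): 'busy' -> 'busier'.

busier


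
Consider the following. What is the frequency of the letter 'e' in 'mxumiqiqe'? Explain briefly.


Letter 'e' in 'mxumiqiqe': found at position(s) 9 = 1 occurrence(s).

1


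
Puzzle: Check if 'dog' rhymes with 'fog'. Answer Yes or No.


Rime (stressed vowel + following sounds) of 'dog': -og = /ɒg/
Rime of 'fog': -og = /ɒg/
/ɒg/ and /ɒg/ are the same ending sound, so the words rhyme.

Yes


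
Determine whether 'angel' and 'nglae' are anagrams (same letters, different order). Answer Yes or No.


Sorted letters of 'angel': 'aegln'
Sorted letters of 'nglae': 'aegln'
They match.

Yes


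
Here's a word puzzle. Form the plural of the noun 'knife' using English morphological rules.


Apply rule: Change -fe to -ves. 'knife' becomes 'knives'.

knives


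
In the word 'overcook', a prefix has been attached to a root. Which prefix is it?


The word 'overcook' = 'over' (prefix) + 'cook' (root). The prefix is 'over'.

over


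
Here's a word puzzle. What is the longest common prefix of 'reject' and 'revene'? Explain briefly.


Compare from the start: 2 characters match: 're'. Mismatch at position 3: 'j' vs 'v'.

re


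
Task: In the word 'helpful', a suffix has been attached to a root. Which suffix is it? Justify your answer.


The word 'helpful' = 'help' (root) + '-ful' (suffix). The suffix is '-ful'.

ful


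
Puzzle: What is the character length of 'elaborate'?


Spell out 'elaborate' and number each letter: e(1), l(2), a(3), b(4), o(5), r(6), a(7), t(8), e(9). Total: 9 letters.

9


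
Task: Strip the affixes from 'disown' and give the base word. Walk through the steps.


Remove prefix 'dis' from 'disown' to get root 'own'.

own


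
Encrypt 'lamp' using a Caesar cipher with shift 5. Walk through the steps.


Shift each letter by 5: l -> q, a -> f, m -> r, p -> u. Result: 'qfru'.

qfru


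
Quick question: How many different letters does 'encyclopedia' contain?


Unique letters in 'encyclopedia': {a, c, d, e, i, l, n, o, p, y} = 10 distinct letters.

10


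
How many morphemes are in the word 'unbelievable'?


Decomposition: un- (prefix) + believe (root) + -able (suffix) = 3 morpheme(s)

3 morphemes


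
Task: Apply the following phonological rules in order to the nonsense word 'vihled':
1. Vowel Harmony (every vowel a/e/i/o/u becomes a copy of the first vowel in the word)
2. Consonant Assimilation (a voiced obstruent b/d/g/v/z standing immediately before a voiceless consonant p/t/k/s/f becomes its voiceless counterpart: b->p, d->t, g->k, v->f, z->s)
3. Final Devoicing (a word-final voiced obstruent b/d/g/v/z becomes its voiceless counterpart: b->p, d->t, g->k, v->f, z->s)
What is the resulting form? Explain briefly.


Starting form: 'vihled'
Rule 1: Vowel Harmony: all vowels become 'i' (matching first vowel). 'vihled' -> 'vihlid'
Rule 2: Consonant Assimilation: no voiced obstruent (b/d/g/v/z) stands immediately before a voiceless consonant (p/t/k/s/f). No change.
Rule 3: Final Devoicing: word-final voiced obstruent 'd' becomes voiceless 't'. 'vihlid' -> 'vihlit'
Final form: 'vihlit'

vihlit


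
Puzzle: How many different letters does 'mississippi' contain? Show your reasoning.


Unique letters in 'mississippi': {i, m, p, s} = 4 distinct letters.

4


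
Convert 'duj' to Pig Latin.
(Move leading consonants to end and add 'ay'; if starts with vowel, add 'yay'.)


'duj': move consonant cluster 'd' to end and add 'ay': 'ujday'.

ujday


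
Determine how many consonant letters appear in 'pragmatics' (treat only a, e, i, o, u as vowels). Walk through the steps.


Consonants in 'pragmatics': p, r, g, m, t, c, s = 7 consonants.

7


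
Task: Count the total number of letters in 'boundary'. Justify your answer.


Spell out 'boundary' and number each letter: b(1), o(2), u(3), n(4), d(5), a(6), r(7), y(8). Total: 8 letters.

8


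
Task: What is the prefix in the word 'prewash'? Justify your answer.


The word 'prewash' = 'pre' (prefix) + 'wash' (root). The prefix is 'pre'.

pre


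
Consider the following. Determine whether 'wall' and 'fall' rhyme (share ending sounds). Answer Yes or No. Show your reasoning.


Rime (stressed vowel + following sounds) of 'wall': -all = /ɔːl/
Rime of 'fall': -all = /ɔːl/
/ɔːl/ and /ɔːl/ are the same ending sound, so the words rhyme.

Yes


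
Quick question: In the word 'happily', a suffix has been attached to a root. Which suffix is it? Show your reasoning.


The word 'happily' = 'happy' (root) + '-ly' (suffix). The suffix is '-ly'.

ly


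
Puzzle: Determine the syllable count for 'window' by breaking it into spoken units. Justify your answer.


Break 'window' into syllables: win-dow -> win | dow = 2 syllables

2 syllables


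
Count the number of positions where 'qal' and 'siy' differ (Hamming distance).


Alignment:
Position 1: 'q' vs 's' = DIFFER
Position 2: 'a' vs 'i' = DIFFER
Position 3: 'l' vs 'y' = DIFFER
Total differences: 3

3


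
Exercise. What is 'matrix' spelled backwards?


Reverse 'matrix' character by character: 'xirtam'.

xirtam


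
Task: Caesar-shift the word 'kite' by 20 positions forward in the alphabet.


Shift each letter by 20: k -> e, i -> c, t -> n, e -> y. Result: 'ecny'.

ecny


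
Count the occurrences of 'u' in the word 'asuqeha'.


Letter 'u' in 'asuqeha': found at position(s) 3 = 1 occurrence(s).

1


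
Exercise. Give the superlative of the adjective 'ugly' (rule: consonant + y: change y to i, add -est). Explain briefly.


Apply superlative formation (consonant + y: change y to i, add -est): 'ugly' -> 'ugliest'.

ugliest


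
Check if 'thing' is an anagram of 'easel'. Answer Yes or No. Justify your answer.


Sorted letters of 'thing': 'ghint'
Sorted letters of 'easel': 'aeels'
They do not match.

No


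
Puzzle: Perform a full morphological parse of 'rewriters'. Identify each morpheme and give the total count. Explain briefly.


Step 1: Identify prefix: 're' (meaning: again)
Step 2: Identify root: 'write'
Step 3: Identify suffix(es): 'er, s'
Decomposition: re- (prefix: again) + write (root) + -er (suffix: one who) + -s (plural)
Total morphemes: 4

4 morphemes (re- (prefix: again) + write (root) + -er (suffix: one who) + -s (plural))


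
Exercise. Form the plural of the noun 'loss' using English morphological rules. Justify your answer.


Apply rule: Add -es (sibilant/fricative ending). 'loss' becomes 'losses'.

losses


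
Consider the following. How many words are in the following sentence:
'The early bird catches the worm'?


Split into words: The | early | bird | catches | the | worm = 6 words.

6


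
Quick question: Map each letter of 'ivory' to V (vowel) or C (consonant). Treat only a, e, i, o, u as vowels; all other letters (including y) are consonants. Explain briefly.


Letter mapping: i = V, v = C, o = V, r = C, y = C.

VCVCC


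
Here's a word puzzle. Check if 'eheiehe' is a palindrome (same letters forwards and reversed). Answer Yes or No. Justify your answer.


Forward: 'eheiehe'
Reversed: 'eheiehe'
They are identical.

Yes


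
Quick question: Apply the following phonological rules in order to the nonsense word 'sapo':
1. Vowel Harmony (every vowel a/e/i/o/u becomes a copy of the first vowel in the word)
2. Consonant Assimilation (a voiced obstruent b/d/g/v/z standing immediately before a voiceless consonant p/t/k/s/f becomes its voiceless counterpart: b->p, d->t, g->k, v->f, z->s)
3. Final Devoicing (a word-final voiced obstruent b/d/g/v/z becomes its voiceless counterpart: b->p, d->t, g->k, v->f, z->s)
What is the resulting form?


Starting form: 'sapo'
Rule 1: Vowel Harmony: all vowels become 'a' (matching first vowel). 'sapo' -> 'sapa'
Rule 2: Consonant Assimilation: no voiced obstruent (b/d/g/v/z) stands immediately before a voiceless consonant (p/t/k/s/f). No change.
Rule 3: Final Devoicing: the word ends in the vowel 'a', not a consonant. No change.
Final form: 'sapa'

sapa


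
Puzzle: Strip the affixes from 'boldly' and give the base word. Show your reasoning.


Remove suffix '-ly' from 'boldly' to get root 'bold'.

bold


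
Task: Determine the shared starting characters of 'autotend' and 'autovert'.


Compare from the start: 4 characters match: 'auto'. Mismatch at position 5: 't' vs 'v'.

auto


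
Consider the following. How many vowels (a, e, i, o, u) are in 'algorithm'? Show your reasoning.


Vowels in 'algorithm': a, o, i = 3 vowels.

3


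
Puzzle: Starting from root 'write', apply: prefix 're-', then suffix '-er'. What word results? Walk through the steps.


Step 1: Add prefix 're-' to 'write' = 'rewrite'
Step 2: Add suffix '-er' to 'rewrite' = 'rewriter'

rewriter


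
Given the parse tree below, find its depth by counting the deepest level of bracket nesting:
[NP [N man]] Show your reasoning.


Count bracket nesting levels:
'[' at pos 0: depth = 1
'[' at pos 4: depth = 2
Maximum depth reached: 2

2


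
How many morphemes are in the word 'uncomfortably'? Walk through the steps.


Decomposition: un- (prefix) + comfort (root) + -able (suffix) + -ly (suffix) = 4 morpheme(s)

4 morphemes


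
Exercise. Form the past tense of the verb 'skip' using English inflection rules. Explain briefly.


Apply rule: Double final consonant and add -ed. 'skip' becomes 'skipped'.

skipped


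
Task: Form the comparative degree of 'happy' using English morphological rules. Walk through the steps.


Apply comparative formation (consonant + y: change y to i, add -er): 'happy' -> 'happier'.

happier


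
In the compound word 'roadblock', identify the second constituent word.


Split 'roadblock' into 'road' + 'block'. The second part is 'block'.

block


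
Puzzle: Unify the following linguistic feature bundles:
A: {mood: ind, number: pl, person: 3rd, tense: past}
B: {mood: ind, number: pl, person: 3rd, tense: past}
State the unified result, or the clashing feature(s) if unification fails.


Compare features:
mood: A=ind vs B=ind -> unified: ind
number: A=pl vs B=pl -> unified: pl
person: A=3rd vs B=3rd -> unified: 3rd
tense: A=past vs B=past -> unified: past
No clashes found.

Unified: {mood: ind, number: pl, person: 3rd, tense: past}


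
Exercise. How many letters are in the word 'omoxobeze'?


Spell out 'omoxobeze' and number each letter: o(1), m(2), o(3), x(4), o(5), b(6), e(7), z(8), e(9). Total: 9 letters.

9


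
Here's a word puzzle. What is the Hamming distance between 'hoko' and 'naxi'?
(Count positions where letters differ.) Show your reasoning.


Alignment:
Position 1: 'h' vs 'n' = DIFFER
Position 2: 'o' vs 'a' = DIFFER
Position 3: 'k' vs 'x' = DIFFER
Position 4: 'o' vs 'i' = DIFFER
Total differences: 4

4


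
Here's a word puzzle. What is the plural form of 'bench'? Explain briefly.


Apply rule: Add -es (sibilant/fricative ending). 'bench' becomes 'benches'.

benches


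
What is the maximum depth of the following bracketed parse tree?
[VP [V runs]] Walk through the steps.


Count bracket nesting levels:
'[' at pos 0: depth = 1
'[' at pos 4: depth = 2
Maximum depth reached: 2

2


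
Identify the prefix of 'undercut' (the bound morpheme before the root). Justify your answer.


The word 'undercut' = 'under' (prefix) + 'cut' (root). The prefix is 'under'.

under


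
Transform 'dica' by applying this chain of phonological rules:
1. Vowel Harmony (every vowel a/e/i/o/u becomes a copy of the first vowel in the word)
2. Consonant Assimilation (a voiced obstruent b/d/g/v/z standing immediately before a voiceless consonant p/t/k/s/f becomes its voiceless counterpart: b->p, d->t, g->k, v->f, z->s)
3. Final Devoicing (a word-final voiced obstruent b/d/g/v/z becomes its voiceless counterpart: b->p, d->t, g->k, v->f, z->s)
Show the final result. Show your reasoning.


Starting form: 'dica'
Rule 1: Vowel Harmony: all vowels become 'i' (matching first vowel). 'dica' -> 'dici'
Rule 2: Consonant Assimilation: no voiced obstruent (b/d/g/v/z) stands immediately before a voiceless consonant (p/t/k/s/f). No change.
Rule 3: Final Devoicing: the word ends in the vowel 'i', not a consonant. No change.
Final form: 'dici'

dici


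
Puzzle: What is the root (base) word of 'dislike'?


Remove prefix 'dis' from 'dislike' to get root 'like'.

like


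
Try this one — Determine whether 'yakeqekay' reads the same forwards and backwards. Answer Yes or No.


Forward: 'yakeqekay'
Reversed: 'yakeqekay'
They are identical.

Yes


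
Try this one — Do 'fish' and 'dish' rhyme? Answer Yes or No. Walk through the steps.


Rime (stressed vowel + following sounds) of 'fish': -ish = /ɪʃ/
Rime of 'dish': -ish = /ɪʃ/
/ɪʃ/ and /ɪʃ/ are the same ending sound, so the words rhyme.

Yes


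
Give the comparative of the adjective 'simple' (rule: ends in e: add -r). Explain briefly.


Apply comparative formation (ends in e: add -r): 'simple' -> 'simpler'.

simpler


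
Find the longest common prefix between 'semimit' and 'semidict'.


Compare from the start: 4 characters match: 'semi'. Mismatch at position 5: 'm' vs 'd'.

semi


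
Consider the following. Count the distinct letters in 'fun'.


Unique letters in 'fun': {f, n, u} = 3 distinct letters.

3


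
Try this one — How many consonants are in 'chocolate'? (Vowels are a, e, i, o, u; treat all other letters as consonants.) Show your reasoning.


Consonants in 'chocolate': c, h, c, l, t = 5 consonants.

5


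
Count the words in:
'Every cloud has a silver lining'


Split into words: Every | cloud | has | a | silver | lining = 6 words.

6


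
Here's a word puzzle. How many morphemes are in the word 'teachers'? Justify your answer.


Decomposition: teach (root) + -er (suffix) + -s (plural) = 3 morpheme(s)

3 morphemes


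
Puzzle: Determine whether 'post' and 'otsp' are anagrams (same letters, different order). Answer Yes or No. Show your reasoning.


Sorted letters of 'post': 'opst'
Sorted letters of 'otsp': 'opst'
They match.

Yes


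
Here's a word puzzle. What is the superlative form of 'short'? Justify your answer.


Apply superlative formation (add -est): 'short' -> 'shortest'.

shortest


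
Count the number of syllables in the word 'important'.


Break 'important' into syllables: im-por-tant -> im | por | tant = 3 syllables

3 syllables


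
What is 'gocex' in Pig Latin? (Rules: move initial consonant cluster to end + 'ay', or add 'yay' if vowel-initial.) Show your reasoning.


'gocex': move consonant cluster 'g' to end and add 'ay': 'ocexgay'.

ocexgay


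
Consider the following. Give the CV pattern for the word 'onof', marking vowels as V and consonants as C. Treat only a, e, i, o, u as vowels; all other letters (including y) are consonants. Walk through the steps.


Letter mapping: o = V, n = C, o = V, f = C.

VCVC


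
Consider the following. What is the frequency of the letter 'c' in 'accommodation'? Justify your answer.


Letter 'c' in 'accommodation': found at position(s) 2, 3 = 2 occurrence(s).

2


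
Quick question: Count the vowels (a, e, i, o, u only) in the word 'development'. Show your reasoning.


Vowels in 'development': e, e, o, e = 4 vowels.

4
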